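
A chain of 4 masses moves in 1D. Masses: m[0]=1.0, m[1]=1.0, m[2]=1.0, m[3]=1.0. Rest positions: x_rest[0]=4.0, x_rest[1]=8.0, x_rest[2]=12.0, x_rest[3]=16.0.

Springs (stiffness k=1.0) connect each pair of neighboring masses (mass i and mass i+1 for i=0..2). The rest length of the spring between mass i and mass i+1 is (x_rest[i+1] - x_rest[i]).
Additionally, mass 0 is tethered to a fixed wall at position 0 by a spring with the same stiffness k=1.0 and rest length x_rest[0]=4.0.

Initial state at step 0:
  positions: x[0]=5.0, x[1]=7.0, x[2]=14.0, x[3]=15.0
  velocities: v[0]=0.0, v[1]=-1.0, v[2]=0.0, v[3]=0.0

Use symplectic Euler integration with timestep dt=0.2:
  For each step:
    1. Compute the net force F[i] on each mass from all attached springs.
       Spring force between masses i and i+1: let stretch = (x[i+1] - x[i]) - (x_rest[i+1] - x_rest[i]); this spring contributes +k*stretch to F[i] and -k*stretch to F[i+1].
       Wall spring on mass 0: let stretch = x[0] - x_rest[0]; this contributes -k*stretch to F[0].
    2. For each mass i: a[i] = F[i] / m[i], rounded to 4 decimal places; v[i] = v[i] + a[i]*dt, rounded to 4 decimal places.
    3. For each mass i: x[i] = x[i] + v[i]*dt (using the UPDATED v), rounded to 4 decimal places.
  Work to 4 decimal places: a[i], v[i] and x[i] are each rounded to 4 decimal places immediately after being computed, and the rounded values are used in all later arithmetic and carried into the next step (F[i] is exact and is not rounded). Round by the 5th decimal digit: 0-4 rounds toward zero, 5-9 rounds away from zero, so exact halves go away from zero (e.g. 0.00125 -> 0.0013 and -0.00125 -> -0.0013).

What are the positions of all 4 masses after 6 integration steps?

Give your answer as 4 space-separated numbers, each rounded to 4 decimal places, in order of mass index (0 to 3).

Step 0: x=[5.0000 7.0000 14.0000 15.0000] v=[0.0000 -1.0000 0.0000 0.0000]
Step 1: x=[4.8800 7.0000 13.7600 15.1200] v=[-0.6000 0.0000 -1.2000 0.6000]
Step 2: x=[4.6496 7.1856 13.3040 15.3456] v=[-1.1520 0.9280 -2.2800 1.1280]
Step 3: x=[4.3347 7.5145 12.6849 15.6495] v=[-1.5747 1.6445 -3.0954 1.5197]
Step 4: x=[3.9736 7.9230 11.9776 15.9949] v=[-1.8057 2.0426 -3.5366 1.7268]
Step 5: x=[3.6115 8.3357 11.2688 16.3396] v=[-1.8105 2.0636 -3.5441 1.7233]
Step 6: x=[3.2939 8.6768 10.6455 16.6414] v=[-1.5880 1.7054 -3.1166 1.5091]

Answer: 3.2939 8.6768 10.6455 16.6414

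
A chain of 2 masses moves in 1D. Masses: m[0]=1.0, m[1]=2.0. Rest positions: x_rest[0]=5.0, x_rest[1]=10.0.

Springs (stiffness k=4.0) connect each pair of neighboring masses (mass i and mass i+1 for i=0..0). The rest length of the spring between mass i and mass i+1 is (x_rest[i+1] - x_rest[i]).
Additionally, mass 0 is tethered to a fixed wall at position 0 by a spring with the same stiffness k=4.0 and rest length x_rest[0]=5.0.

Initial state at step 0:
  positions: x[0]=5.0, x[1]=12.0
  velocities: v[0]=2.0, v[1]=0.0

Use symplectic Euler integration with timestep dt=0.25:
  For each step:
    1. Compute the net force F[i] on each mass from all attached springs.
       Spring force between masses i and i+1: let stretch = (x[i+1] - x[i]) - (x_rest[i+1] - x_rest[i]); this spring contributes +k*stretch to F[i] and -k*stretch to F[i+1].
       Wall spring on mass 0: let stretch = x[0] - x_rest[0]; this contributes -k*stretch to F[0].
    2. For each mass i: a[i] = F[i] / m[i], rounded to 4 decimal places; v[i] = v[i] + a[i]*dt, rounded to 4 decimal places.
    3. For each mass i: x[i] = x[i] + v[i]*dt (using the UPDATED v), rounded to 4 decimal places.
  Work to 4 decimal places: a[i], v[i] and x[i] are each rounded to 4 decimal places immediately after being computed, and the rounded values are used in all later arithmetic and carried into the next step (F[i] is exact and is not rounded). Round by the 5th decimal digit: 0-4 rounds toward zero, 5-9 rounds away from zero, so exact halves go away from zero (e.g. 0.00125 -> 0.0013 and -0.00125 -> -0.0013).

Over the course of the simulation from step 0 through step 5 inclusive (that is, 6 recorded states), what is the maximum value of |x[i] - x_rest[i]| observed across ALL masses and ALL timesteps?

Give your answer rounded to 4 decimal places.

Answer: 2.2578

Derivation:
Step 0: x=[5.0000 12.0000] v=[2.0000 0.0000]
Step 1: x=[6.0000 11.7500] v=[4.0000 -1.0000]
Step 2: x=[6.9375 11.4063] v=[3.7500 -1.3750]
Step 3: x=[7.2578 11.1290] v=[1.2813 -1.1094]
Step 4: x=[6.7315 10.9928] v=[-2.1053 -0.5450]
Step 5: x=[5.5876 10.9489] v=[-4.5755 -0.1757]
Max displacement = 2.2578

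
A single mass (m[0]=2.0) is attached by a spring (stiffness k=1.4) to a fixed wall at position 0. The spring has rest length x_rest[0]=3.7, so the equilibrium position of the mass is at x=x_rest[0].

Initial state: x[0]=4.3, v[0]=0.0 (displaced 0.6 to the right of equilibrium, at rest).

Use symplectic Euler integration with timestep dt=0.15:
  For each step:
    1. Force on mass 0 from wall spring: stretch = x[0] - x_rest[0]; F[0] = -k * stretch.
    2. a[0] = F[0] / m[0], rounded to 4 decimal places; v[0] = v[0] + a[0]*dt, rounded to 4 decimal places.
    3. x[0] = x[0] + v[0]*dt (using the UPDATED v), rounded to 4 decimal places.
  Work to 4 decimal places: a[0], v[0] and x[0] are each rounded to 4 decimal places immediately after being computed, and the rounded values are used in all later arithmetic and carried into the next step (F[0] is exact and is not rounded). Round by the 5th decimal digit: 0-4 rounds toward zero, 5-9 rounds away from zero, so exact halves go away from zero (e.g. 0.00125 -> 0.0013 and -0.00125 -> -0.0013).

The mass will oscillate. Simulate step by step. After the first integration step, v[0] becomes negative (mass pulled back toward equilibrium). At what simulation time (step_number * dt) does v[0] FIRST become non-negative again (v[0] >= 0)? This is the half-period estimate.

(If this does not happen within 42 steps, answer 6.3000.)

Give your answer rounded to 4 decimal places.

Step 0: x=[4.3000] v=[0.0000]
Step 1: x=[4.2906] v=[-0.0630]
Step 2: x=[4.2719] v=[-0.1250]
Step 3: x=[4.2442] v=[-0.1850]
Step 4: x=[4.2079] v=[-0.2421]
Step 5: x=[4.1636] v=[-0.2954]
Step 6: x=[4.1120] v=[-0.3441]
Step 7: x=[4.0539] v=[-0.3874]
Step 8: x=[3.9902] v=[-0.4246]
Step 9: x=[3.9219] v=[-0.4551]
Step 10: x=[3.8501] v=[-0.4784]
Step 11: x=[3.7760] v=[-0.4942]
Step 12: x=[3.7007] v=[-0.5022]
Step 13: x=[3.6254] v=[-0.5023]
Step 14: x=[3.5512] v=[-0.4945]
Step 15: x=[3.4794] v=[-0.4789]
Step 16: x=[3.4110] v=[-0.4557]
Step 17: x=[3.3472] v=[-0.4254]
Step 18: x=[3.2889] v=[-0.3884]
Step 19: x=[3.2371] v=[-0.3452]
Step 20: x=[3.1926] v=[-0.2966]
Step 21: x=[3.1561] v=[-0.2433]
Step 22: x=[3.1282] v=[-0.1862]
Step 23: x=[3.1093] v=[-0.1262]
Step 24: x=[3.0997] v=[-0.0642]
Step 25: x=[3.0995] v=[-0.0012]
Step 26: x=[3.1088] v=[0.0619]
First v>=0 after going negative at step 26, time=3.9000

Answer: 3.9000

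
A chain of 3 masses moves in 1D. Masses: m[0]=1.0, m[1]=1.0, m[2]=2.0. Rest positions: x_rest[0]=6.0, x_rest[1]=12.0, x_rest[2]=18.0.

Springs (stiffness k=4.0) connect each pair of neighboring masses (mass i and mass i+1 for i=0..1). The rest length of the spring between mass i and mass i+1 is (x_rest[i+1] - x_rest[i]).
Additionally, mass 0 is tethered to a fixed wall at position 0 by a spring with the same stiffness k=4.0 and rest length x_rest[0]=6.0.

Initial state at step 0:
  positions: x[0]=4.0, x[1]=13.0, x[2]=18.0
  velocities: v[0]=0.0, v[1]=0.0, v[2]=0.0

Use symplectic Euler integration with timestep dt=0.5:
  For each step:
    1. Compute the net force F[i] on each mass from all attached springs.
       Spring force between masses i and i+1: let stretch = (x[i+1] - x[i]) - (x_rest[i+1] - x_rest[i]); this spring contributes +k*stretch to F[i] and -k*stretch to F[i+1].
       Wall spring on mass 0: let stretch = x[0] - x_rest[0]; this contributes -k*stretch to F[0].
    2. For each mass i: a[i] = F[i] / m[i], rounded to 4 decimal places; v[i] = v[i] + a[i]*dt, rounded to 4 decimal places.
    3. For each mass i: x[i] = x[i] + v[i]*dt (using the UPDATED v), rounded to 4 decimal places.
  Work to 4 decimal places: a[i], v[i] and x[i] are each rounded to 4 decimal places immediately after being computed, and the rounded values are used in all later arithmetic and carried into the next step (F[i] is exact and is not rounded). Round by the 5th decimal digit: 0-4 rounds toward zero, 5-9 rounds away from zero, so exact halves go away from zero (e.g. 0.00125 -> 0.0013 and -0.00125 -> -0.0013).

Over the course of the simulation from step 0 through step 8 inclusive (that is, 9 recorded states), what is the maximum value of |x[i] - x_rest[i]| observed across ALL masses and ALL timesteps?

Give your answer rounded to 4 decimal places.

Step 0: x=[4.0000 13.0000 18.0000] v=[0.0000 0.0000 0.0000]
Step 1: x=[9.0000 9.0000 18.5000] v=[10.0000 -8.0000 1.0000]
Step 2: x=[5.0000 14.5000 17.2500] v=[-8.0000 11.0000 -2.5000]
Step 3: x=[5.5000 13.2500 17.6250] v=[1.0000 -2.5000 0.7500]
Step 4: x=[8.2500 8.6250 18.8125] v=[5.5000 -9.2500 2.3750]
Step 5: x=[3.1250 13.8125 17.9063] v=[-10.2500 10.3750 -1.8125]
Step 6: x=[5.5625 12.4063 17.9532] v=[4.8750 -2.8124 0.0937]
Step 7: x=[9.2813 9.7032 18.2266] v=[7.4376 -5.4062 0.5468]
Step 8: x=[4.1407 15.1016 17.2383] v=[-10.2812 10.7968 -1.9766]
Max displacement = 3.3750

Answer: 3.3750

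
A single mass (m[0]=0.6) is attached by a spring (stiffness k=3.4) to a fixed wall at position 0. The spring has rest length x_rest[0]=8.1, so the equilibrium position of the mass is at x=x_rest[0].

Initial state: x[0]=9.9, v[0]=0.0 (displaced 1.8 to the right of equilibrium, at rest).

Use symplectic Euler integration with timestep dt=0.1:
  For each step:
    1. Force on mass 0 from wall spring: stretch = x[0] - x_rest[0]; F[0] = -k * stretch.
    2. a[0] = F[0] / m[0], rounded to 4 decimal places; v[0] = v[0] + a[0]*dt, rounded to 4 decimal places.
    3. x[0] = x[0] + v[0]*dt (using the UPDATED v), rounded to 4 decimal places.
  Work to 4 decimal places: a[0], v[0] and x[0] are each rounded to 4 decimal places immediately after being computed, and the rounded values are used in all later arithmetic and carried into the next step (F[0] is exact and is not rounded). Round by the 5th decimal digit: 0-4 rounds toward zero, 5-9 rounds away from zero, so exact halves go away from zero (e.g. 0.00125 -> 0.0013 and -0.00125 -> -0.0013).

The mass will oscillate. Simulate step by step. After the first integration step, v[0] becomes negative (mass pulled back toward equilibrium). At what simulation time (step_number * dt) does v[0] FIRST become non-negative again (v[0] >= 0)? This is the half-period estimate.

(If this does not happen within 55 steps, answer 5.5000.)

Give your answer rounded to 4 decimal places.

Answer: 1.4000

Derivation:
Step 0: x=[9.9000] v=[0.0000]
Step 1: x=[9.7980] v=[-1.0200]
Step 2: x=[9.5998] v=[-1.9822]
Step 3: x=[9.3166] v=[-2.8321]
Step 4: x=[8.9645] v=[-3.5215]
Step 5: x=[8.5634] v=[-4.0114]
Step 6: x=[8.1360] v=[-4.2740]
Step 7: x=[7.7066] v=[-4.2944]
Step 8: x=[7.2995] v=[-4.0715]
Step 9: x=[6.9377] v=[-3.6179]
Step 10: x=[6.6418] v=[-2.9593]
Step 11: x=[6.4285] v=[-2.1330]
Step 12: x=[6.3099] v=[-1.1858]
Step 13: x=[6.2928] v=[-0.1714]
Step 14: x=[6.3781] v=[0.8527]
First v>=0 after going negative at step 14, time=1.4000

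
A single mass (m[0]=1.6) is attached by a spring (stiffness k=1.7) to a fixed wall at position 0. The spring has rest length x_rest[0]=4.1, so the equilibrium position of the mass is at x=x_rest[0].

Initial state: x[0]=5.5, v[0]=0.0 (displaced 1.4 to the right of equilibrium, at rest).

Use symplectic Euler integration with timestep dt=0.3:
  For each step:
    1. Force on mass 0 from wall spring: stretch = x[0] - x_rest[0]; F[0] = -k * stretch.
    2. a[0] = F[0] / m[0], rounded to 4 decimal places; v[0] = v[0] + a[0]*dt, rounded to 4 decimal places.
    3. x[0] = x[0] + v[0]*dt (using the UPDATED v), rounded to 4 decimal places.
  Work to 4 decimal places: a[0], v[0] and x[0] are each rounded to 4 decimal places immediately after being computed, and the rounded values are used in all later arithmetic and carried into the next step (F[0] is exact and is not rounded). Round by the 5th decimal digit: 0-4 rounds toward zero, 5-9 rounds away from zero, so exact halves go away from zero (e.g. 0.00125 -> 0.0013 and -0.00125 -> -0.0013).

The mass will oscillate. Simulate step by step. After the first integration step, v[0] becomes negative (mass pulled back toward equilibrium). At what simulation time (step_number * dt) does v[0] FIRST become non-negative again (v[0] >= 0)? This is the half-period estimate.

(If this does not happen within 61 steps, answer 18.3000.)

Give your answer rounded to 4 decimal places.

Step 0: x=[5.5000] v=[0.0000]
Step 1: x=[5.3661] v=[-0.4463]
Step 2: x=[5.1111] v=[-0.8499]
Step 3: x=[4.7594] v=[-1.1722]
Step 4: x=[4.3447] v=[-1.3824]
Step 5: x=[3.9066] v=[-1.4604]
Step 6: x=[3.4870] v=[-1.3988]
Step 7: x=[3.1260] v=[-1.2034]
Step 8: x=[2.8581] v=[-0.8929]
Step 9: x=[2.7090] v=[-0.4971]
Step 10: x=[2.6929] v=[-0.0537]
Step 11: x=[2.8113] v=[0.3948]
First v>=0 after going negative at step 11, time=3.3000

Answer: 3.3000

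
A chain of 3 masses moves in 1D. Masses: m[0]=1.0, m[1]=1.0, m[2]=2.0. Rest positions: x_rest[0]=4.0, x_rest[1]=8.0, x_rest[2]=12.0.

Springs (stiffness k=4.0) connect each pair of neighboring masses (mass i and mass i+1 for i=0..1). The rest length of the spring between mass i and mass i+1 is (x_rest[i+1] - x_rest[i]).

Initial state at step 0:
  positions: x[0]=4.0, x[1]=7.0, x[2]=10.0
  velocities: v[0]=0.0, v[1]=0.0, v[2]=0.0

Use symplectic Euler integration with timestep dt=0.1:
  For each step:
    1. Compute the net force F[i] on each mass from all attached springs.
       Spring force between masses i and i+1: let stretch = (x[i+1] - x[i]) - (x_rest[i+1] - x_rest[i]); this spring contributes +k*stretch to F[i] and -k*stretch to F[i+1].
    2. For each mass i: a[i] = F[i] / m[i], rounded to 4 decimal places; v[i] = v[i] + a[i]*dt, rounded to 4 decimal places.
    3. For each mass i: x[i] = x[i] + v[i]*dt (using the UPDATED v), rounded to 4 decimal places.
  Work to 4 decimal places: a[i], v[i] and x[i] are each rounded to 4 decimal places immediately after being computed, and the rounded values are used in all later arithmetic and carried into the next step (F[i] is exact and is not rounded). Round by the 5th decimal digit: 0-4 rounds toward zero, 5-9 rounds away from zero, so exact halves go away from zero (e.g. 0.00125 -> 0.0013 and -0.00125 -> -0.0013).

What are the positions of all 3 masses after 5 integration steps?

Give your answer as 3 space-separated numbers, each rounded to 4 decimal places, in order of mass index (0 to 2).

Answer: 3.4534 6.9751 10.2859

Derivation:
Step 0: x=[4.0000 7.0000 10.0000] v=[0.0000 0.0000 0.0000]
Step 1: x=[3.9600 7.0000 10.0200] v=[-0.4000 0.0000 0.2000]
Step 2: x=[3.8816 6.9992 10.0596] v=[-0.7840 -0.0080 0.3960]
Step 3: x=[3.7679 6.9961 10.1180] v=[-1.1370 -0.0309 0.5839]
Step 4: x=[3.6233 6.9888 10.1940] v=[-1.4457 -0.0734 0.7595]
Step 5: x=[3.4534 6.9751 10.2859] v=[-1.6995 -0.1375 0.9185]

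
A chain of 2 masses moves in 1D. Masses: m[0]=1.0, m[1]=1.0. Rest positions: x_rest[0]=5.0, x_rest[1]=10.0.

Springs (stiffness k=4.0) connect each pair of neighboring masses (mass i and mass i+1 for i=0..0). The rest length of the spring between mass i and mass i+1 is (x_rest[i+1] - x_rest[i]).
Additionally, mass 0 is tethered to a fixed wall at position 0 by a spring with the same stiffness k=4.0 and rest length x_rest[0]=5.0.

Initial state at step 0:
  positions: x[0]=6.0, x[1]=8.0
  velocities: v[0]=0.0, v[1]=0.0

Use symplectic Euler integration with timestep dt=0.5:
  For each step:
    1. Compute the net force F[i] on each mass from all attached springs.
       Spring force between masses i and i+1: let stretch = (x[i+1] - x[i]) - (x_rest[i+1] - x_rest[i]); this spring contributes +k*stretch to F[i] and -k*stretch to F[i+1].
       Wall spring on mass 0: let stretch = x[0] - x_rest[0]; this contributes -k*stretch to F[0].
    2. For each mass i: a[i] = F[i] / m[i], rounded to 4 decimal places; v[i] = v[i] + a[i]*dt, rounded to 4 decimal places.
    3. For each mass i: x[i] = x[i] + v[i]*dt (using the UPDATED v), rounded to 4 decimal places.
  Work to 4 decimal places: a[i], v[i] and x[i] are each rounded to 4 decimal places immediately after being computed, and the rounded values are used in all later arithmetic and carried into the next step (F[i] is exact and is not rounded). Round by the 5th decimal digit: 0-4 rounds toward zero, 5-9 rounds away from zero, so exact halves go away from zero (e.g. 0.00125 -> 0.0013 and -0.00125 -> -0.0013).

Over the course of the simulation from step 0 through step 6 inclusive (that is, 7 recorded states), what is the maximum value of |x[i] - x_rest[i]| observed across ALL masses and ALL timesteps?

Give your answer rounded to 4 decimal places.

Step 0: x=[6.0000 8.0000] v=[0.0000 0.0000]
Step 1: x=[2.0000 11.0000] v=[-8.0000 6.0000]
Step 2: x=[5.0000 10.0000] v=[6.0000 -2.0000]
Step 3: x=[8.0000 9.0000] v=[6.0000 -2.0000]
Step 4: x=[4.0000 12.0000] v=[-8.0000 6.0000]
Step 5: x=[4.0000 12.0000] v=[0.0000 0.0000]
Step 6: x=[8.0000 9.0000] v=[8.0000 -6.0000]
Max displacement = 3.0000

Answer: 3.0000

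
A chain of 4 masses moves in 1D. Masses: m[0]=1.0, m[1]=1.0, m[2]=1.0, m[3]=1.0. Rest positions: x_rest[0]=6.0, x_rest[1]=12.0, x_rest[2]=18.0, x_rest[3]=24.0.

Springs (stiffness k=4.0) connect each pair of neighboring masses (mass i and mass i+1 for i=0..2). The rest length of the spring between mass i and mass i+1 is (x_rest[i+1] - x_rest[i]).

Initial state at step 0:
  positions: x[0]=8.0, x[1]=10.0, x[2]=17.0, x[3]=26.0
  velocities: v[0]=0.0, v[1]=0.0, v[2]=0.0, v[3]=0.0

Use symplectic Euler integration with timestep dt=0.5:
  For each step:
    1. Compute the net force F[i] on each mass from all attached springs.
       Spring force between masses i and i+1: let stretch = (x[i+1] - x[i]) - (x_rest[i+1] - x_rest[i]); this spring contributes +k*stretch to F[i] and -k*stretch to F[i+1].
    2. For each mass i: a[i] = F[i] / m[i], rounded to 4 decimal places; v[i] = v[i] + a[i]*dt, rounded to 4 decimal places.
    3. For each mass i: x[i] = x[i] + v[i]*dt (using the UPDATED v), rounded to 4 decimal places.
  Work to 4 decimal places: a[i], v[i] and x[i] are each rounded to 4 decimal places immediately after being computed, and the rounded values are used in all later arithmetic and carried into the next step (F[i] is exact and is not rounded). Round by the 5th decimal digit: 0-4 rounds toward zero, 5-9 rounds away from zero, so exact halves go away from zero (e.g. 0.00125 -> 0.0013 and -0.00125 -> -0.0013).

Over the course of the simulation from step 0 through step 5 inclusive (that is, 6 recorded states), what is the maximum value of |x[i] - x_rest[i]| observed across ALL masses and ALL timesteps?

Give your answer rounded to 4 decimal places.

Step 0: x=[8.0000 10.0000 17.0000 26.0000] v=[0.0000 0.0000 0.0000 0.0000]
Step 1: x=[4.0000 15.0000 19.0000 23.0000] v=[-8.0000 10.0000 4.0000 -6.0000]
Step 2: x=[5.0000 13.0000 21.0000 22.0000] v=[2.0000 -4.0000 4.0000 -2.0000]
Step 3: x=[8.0000 11.0000 16.0000 26.0000] v=[6.0000 -4.0000 -10.0000 8.0000]
Step 4: x=[8.0000 11.0000 16.0000 26.0000] v=[0.0000 0.0000 0.0000 0.0000]
Step 5: x=[5.0000 13.0000 21.0000 22.0000] v=[-6.0000 4.0000 10.0000 -8.0000]
Max displacement = 3.0000

Answer: 3.0000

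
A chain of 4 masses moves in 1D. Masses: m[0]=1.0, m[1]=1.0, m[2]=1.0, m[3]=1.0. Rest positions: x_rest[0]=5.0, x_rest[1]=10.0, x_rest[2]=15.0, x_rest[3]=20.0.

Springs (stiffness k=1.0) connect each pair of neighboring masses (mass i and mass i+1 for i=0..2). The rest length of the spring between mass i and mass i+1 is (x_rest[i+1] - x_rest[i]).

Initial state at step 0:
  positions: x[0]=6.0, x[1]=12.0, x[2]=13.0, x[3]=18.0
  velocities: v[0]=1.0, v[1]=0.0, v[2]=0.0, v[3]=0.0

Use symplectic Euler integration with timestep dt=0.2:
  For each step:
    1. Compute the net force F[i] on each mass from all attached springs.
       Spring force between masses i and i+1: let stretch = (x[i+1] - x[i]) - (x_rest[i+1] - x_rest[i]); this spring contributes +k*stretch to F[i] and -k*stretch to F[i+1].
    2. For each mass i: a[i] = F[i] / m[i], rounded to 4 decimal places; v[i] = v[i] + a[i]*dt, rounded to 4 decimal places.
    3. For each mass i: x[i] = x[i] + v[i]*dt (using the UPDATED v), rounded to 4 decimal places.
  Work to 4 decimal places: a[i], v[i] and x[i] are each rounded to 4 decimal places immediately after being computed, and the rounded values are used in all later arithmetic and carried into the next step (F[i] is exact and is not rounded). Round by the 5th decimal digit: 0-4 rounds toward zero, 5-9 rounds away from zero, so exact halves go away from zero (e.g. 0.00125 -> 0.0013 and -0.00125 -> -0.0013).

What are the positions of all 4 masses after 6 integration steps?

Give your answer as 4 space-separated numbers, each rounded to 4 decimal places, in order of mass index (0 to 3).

Step 0: x=[6.0000 12.0000 13.0000 18.0000] v=[1.0000 0.0000 0.0000 0.0000]
Step 1: x=[6.2400 11.8000 13.1600 18.0000] v=[1.2000 -1.0000 0.8000 0.0000]
Step 2: x=[6.5024 11.4320 13.4592 18.0064] v=[1.3120 -1.8400 1.4960 0.0320]
Step 3: x=[6.7620 10.9479 13.8592 18.0309] v=[1.2979 -2.4205 2.0000 0.1226]
Step 4: x=[6.9890 10.4128 14.3096 18.0886] v=[1.1351 -2.6754 2.2521 0.2883]
Step 5: x=[7.1530 9.8966 14.7553 18.1951] v=[0.8199 -2.5808 2.2285 0.5325]
Step 6: x=[7.2267 9.4650 15.1442 18.3640] v=[0.3686 -2.1578 1.9447 0.8445]

Answer: 7.2267 9.4650 15.1442 18.3640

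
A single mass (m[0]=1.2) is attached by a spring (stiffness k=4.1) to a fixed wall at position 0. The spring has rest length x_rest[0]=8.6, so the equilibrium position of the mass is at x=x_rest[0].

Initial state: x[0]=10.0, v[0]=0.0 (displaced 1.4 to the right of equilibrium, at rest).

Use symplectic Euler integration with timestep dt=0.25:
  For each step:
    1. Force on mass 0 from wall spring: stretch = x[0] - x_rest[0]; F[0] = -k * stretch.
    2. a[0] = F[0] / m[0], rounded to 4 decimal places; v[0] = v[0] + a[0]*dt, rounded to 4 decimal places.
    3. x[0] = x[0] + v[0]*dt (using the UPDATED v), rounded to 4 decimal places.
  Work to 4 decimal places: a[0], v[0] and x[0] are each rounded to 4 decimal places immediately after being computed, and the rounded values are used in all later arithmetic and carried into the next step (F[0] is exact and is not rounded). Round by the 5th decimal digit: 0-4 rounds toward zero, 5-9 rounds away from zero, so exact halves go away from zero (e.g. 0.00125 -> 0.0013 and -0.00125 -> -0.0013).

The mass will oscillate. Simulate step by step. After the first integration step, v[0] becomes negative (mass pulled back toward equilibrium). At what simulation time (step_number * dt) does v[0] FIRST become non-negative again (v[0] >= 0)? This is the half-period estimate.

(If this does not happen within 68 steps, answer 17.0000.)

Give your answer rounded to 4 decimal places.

Answer: 1.7500

Derivation:
Step 0: x=[10.0000] v=[0.0000]
Step 1: x=[9.7011] v=[-1.1958]
Step 2: x=[9.1670] v=[-2.1363]
Step 3: x=[8.5119] v=[-2.6206]
Step 4: x=[7.8756] v=[-2.5454]
Step 5: x=[7.3939] v=[-1.9267]
Step 6: x=[7.1698] v=[-0.8965]
Step 7: x=[7.2511] v=[0.3251]
First v>=0 after going negative at step 7, time=1.7500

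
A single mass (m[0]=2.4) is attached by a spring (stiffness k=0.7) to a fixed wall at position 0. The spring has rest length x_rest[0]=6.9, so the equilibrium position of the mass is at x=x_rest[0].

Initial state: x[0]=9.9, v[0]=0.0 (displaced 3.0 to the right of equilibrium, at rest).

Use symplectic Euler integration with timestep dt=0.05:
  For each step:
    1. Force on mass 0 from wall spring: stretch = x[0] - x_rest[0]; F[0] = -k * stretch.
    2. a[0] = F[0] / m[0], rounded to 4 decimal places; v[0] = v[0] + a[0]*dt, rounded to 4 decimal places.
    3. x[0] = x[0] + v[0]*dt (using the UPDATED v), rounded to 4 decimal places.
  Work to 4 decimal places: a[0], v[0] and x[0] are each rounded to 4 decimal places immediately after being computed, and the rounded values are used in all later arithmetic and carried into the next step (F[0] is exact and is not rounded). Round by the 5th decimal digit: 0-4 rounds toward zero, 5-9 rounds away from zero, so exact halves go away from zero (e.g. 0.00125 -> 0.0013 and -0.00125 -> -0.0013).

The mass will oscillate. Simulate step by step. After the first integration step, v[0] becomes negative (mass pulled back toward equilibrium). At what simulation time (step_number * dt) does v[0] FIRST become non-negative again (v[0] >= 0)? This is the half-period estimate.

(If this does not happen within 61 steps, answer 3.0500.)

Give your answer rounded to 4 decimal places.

Answer: 3.0500

Derivation:
Step 0: x=[9.9000] v=[0.0000]
Step 1: x=[9.8978] v=[-0.0438]
Step 2: x=[9.8934] v=[-0.0875]
Step 3: x=[9.8868] v=[-0.1312]
Step 4: x=[9.8781] v=[-0.1748]
Step 5: x=[9.8672] v=[-0.2182]
Step 6: x=[9.8541] v=[-0.2615]
Step 7: x=[9.8389] v=[-0.3046]
Step 8: x=[9.8215] v=[-0.3475]
Step 9: x=[9.8020] v=[-0.3901]
Step 10: x=[9.7804] v=[-0.4324]
Step 11: x=[9.7567] v=[-0.4744]
Step 12: x=[9.7309] v=[-0.5161]
Step 13: x=[9.7030] v=[-0.5574]
Step 14: x=[9.6731] v=[-0.5983]
Step 15: x=[9.6412] v=[-0.6387]
Step 16: x=[9.6073] v=[-0.6787]
Step 17: x=[9.5714] v=[-0.7182]
Step 18: x=[9.5335] v=[-0.7572]
Step 19: x=[9.4937] v=[-0.7956]
Step 20: x=[9.4520] v=[-0.8334]
Step 21: x=[9.4085] v=[-0.8706]
Step 22: x=[9.3631] v=[-0.9072]
Step 23: x=[9.3159] v=[-0.9431]
Step 24: x=[9.2670] v=[-0.9783]
Step 25: x=[9.2164] v=[-1.0128]
Step 26: x=[9.1641] v=[-1.0466]
Step 27: x=[9.1101] v=[-1.0796]
Step 28: x=[9.0545] v=[-1.1118]
Step 29: x=[8.9973] v=[-1.1432]
Step 30: x=[8.9386] v=[-1.1738]
Step 31: x=[8.8784] v=[-1.2035]
Step 32: x=[8.8168] v=[-1.2324]
Step 33: x=[8.7538] v=[-1.2604]
Step 34: x=[8.6894] v=[-1.2874]
Step 35: x=[8.6237] v=[-1.3135]
Step 36: x=[8.5568] v=[-1.3386]
Step 37: x=[8.4887] v=[-1.3628]
Step 38: x=[8.4194] v=[-1.3860]
Step 39: x=[8.3490] v=[-1.4082]
Step 40: x=[8.2775] v=[-1.4293]
Step 41: x=[8.2050] v=[-1.4494]
Step 42: x=[8.1316] v=[-1.4684]
Step 43: x=[8.0573] v=[-1.4864]
Step 44: x=[7.9821] v=[-1.5033]
Step 45: x=[7.9061] v=[-1.5191]
Step 46: x=[7.8294] v=[-1.5338]
Step 47: x=[7.7520] v=[-1.5474]
Step 48: x=[7.6740] v=[-1.5598]
Step 49: x=[7.5954] v=[-1.5711]
Step 50: x=[7.5163] v=[-1.5812]
Step 51: x=[7.4368] v=[-1.5902]
Step 52: x=[7.3569] v=[-1.5980]
Step 53: x=[7.2767] v=[-1.6047]
Step 54: x=[7.1962] v=[-1.6102]
Step 55: x=[7.1155] v=[-1.6145]
Step 56: x=[7.0346] v=[-1.6176]
Step 57: x=[6.9536] v=[-1.6196]
Step 58: x=[6.8726] v=[-1.6204]
Step 59: x=[6.7916] v=[-1.6200]
Step 60: x=[6.7107] v=[-1.6184]
Step 61: x=[6.6299] v=[-1.6156]
v[0] did not become non-negative within 61 steps; using fallback time=3.0500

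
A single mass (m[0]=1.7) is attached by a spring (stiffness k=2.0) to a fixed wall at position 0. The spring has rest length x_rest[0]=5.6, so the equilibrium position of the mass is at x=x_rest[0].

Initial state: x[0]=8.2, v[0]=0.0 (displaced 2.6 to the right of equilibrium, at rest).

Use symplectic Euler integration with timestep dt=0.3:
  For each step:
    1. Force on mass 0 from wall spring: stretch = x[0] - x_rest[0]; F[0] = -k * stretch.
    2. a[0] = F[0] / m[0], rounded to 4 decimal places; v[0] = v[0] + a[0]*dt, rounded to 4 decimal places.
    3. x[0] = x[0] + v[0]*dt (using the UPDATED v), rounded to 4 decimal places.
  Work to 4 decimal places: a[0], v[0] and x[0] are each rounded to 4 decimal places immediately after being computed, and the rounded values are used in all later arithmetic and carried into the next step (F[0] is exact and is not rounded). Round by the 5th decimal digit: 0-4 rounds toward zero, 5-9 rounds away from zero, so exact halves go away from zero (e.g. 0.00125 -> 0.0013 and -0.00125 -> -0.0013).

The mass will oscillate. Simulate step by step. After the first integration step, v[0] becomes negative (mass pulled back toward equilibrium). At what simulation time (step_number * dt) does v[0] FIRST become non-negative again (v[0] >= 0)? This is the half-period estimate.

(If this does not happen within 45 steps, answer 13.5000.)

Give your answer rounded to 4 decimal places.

Answer: 3.0000

Derivation:
Step 0: x=[8.2000] v=[0.0000]
Step 1: x=[7.9247] v=[-0.9176]
Step 2: x=[7.4033] v=[-1.7381]
Step 3: x=[6.6909] v=[-2.3746]
Step 4: x=[5.8630] v=[-2.7596]
Step 5: x=[5.0073] v=[-2.8524]
Step 6: x=[4.2143] v=[-2.6432]
Step 7: x=[3.5681] v=[-2.1541]
Step 8: x=[3.1370] v=[-1.4370]
Step 9: x=[2.9667] v=[-0.5677]
Step 10: x=[3.0752] v=[0.3617]
First v>=0 after going negative at step 10, time=3.0000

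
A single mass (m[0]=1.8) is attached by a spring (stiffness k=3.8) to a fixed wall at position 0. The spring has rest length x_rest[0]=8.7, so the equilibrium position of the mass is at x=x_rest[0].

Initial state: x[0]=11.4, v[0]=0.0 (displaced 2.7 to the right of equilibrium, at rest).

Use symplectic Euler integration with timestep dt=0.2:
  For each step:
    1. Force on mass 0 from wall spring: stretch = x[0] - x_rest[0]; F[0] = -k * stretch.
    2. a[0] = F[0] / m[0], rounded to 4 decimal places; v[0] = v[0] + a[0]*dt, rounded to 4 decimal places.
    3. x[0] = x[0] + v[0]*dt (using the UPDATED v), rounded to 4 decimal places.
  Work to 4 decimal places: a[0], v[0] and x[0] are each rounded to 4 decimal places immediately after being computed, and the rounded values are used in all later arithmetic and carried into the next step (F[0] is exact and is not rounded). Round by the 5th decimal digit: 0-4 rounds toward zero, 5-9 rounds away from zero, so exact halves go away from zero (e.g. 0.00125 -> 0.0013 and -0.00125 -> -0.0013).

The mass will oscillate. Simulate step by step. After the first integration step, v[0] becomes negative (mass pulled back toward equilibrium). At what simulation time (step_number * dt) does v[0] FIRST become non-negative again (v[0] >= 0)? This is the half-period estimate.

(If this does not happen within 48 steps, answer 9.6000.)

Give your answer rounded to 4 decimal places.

Answer: 2.2000

Derivation:
Step 0: x=[11.4000] v=[0.0000]
Step 1: x=[11.1720] v=[-1.1400]
Step 2: x=[10.7353] v=[-2.1837]
Step 3: x=[10.1267] v=[-3.0430]
Step 4: x=[9.3976] v=[-3.6454]
Step 5: x=[8.6096] v=[-3.9399]
Step 6: x=[7.8293] v=[-3.9017]
Step 7: x=[7.1225] v=[-3.5341]
Step 8: x=[6.5489] v=[-2.8680]
Step 9: x=[6.1569] v=[-1.9598]
Step 10: x=[5.9797] v=[-0.8860]
Step 11: x=[6.0322] v=[0.2626]
First v>=0 after going negative at step 11, time=2.2000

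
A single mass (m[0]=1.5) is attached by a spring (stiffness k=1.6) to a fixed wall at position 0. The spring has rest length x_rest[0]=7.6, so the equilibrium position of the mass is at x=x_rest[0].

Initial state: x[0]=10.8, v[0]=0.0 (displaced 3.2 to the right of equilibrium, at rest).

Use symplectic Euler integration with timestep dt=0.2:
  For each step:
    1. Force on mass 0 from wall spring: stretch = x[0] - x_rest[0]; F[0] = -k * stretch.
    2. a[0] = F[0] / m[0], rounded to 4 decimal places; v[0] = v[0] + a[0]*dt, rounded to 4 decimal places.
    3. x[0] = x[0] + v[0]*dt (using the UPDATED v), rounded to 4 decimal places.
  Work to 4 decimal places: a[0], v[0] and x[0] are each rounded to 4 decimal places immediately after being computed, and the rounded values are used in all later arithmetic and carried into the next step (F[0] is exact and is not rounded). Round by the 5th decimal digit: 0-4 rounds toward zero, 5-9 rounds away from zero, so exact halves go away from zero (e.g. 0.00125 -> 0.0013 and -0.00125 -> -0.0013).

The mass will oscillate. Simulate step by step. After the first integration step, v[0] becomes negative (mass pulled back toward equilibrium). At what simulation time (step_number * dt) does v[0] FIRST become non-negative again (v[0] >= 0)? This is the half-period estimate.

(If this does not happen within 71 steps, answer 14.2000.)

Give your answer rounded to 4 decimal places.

Answer: 3.2000

Derivation:
Step 0: x=[10.8000] v=[0.0000]
Step 1: x=[10.6635] v=[-0.6827]
Step 2: x=[10.3963] v=[-1.3362]
Step 3: x=[10.0098] v=[-1.9327]
Step 4: x=[9.5204] v=[-2.4468]
Step 5: x=[8.9491] v=[-2.8565]
Step 6: x=[8.3202] v=[-3.1443]
Step 7: x=[7.6606] v=[-3.2979]
Step 8: x=[6.9984] v=[-3.3108]
Step 9: x=[6.3619] v=[-3.1825]
Step 10: x=[5.7782] v=[-2.9184]
Step 11: x=[5.2723] v=[-2.5297]
Step 12: x=[4.8657] v=[-2.0331]
Step 13: x=[4.5757] v=[-1.4498]
Step 14: x=[4.4148] v=[-0.8046]
Step 15: x=[4.3898] v=[-0.1251]
Step 16: x=[4.5017] v=[0.5597]
First v>=0 after going negative at step 16, time=3.2000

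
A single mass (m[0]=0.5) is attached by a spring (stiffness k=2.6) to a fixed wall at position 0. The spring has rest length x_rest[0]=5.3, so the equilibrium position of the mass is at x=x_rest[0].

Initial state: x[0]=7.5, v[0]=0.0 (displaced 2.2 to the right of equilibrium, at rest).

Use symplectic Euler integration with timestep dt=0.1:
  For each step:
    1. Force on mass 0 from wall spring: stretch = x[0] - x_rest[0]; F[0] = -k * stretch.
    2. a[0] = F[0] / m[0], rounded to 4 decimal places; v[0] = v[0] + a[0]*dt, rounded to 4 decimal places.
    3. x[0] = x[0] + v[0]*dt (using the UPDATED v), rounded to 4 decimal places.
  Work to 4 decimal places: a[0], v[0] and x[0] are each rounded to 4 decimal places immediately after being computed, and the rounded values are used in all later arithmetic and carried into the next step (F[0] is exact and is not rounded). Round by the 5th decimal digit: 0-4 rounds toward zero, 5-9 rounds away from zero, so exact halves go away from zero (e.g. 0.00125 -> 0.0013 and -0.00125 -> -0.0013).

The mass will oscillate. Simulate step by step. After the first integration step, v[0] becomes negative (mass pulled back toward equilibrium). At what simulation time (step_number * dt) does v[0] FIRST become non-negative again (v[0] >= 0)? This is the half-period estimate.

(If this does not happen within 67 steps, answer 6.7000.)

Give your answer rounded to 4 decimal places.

Answer: 1.4000

Derivation:
Step 0: x=[7.5000] v=[0.0000]
Step 1: x=[7.3856] v=[-1.1440]
Step 2: x=[7.1628] v=[-2.2285]
Step 3: x=[6.8431] v=[-3.1972]
Step 4: x=[6.4431] v=[-3.9996]
Step 5: x=[5.9837] v=[-4.5940]
Step 6: x=[5.4888] v=[-4.9495]
Step 7: x=[4.9840] v=[-5.0477]
Step 8: x=[4.4957] v=[-4.8834]
Step 9: x=[4.0492] v=[-4.4652]
Step 10: x=[3.6677] v=[-3.8148]
Step 11: x=[3.3711] v=[-2.9660]
Step 12: x=[3.1748] v=[-1.9630]
Step 13: x=[3.0890] v=[-0.8579]
Step 14: x=[3.1182] v=[0.2918]
First v>=0 after going negative at step 14, time=1.4000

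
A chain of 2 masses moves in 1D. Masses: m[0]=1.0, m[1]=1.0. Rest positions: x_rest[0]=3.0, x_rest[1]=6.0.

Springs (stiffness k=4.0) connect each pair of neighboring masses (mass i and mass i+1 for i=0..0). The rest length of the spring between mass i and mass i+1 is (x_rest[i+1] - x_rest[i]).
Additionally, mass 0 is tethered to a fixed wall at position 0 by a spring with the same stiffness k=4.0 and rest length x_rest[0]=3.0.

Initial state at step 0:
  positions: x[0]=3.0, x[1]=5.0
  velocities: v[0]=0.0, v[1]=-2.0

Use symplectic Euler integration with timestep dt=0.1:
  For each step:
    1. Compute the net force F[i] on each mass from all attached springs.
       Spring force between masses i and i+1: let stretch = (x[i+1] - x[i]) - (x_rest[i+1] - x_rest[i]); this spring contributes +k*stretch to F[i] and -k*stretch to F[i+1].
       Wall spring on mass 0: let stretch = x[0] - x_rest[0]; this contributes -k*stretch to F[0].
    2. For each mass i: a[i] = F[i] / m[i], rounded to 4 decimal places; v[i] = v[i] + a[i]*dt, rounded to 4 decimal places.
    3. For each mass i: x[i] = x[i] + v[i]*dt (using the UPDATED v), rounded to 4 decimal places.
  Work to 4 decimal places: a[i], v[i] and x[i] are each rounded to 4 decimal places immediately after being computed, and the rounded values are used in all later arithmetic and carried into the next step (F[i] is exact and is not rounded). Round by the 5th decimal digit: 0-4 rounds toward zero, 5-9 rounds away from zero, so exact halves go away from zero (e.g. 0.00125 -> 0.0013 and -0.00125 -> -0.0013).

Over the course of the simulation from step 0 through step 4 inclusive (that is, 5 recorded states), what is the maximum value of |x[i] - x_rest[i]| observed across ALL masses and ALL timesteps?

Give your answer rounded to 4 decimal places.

Step 0: x=[3.0000 5.0000] v=[0.0000 -2.0000]
Step 1: x=[2.9600 4.8400] v=[-0.4000 -1.6000]
Step 2: x=[2.8768 4.7248] v=[-0.8320 -1.1520]
Step 3: x=[2.7525 4.6557] v=[-1.2435 -0.6912]
Step 4: x=[2.5942 4.6305] v=[-1.5832 -0.2525]
Max displacement = 1.3695

Answer: 1.3695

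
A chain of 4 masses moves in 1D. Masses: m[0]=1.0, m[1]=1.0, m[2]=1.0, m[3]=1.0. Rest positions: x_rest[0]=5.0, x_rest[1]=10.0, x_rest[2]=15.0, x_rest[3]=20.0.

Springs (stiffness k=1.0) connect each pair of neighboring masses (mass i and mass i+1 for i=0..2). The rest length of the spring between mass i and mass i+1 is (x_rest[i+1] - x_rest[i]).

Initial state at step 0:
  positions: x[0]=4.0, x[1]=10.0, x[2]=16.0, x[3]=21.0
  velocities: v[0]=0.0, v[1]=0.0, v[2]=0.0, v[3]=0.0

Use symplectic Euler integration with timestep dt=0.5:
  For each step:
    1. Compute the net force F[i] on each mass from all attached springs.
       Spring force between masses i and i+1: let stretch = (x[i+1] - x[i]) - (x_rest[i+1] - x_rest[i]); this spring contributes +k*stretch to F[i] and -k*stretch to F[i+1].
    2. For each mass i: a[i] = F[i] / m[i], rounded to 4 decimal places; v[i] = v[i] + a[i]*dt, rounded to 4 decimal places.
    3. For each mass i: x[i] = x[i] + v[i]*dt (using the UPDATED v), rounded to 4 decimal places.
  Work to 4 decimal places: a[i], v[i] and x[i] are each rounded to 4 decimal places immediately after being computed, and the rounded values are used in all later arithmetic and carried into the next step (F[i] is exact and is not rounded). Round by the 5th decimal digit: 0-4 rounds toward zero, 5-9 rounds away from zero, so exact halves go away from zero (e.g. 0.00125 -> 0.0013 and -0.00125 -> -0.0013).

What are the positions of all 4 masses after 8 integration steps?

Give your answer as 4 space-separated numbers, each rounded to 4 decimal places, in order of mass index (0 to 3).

Answer: 6.0160 10.9711 15.0587 18.9550

Derivation:
Step 0: x=[4.0000 10.0000 16.0000 21.0000] v=[0.0000 0.0000 0.0000 0.0000]
Step 1: x=[4.2500 10.0000 15.7500 21.0000] v=[0.5000 0.0000 -0.5000 0.0000]
Step 2: x=[4.6875 10.0000 15.3750 20.9375] v=[0.8750 0.0000 -0.7500 -0.1250]
Step 3: x=[5.2032 10.0157 15.0469 20.7344] v=[1.0313 0.0313 -0.6563 -0.4063]
Step 4: x=[5.6720 10.0861 14.8828 20.3594] v=[0.9376 0.1407 -0.3282 -0.7501]
Step 5: x=[5.9944 10.2521 14.8887 19.8652] v=[0.6447 0.3320 0.0118 -0.9884]
Step 6: x=[6.1312 10.5129 14.9796 19.3769] v=[0.2736 0.5215 0.1818 -0.9767]
Step 7: x=[6.1134 10.7949 15.0532 19.0392] v=[-0.0356 0.5640 0.1471 -0.6754]
Step 8: x=[6.0160 10.9711 15.0587 18.9550] v=[-0.1949 0.3524 0.0110 -0.1684]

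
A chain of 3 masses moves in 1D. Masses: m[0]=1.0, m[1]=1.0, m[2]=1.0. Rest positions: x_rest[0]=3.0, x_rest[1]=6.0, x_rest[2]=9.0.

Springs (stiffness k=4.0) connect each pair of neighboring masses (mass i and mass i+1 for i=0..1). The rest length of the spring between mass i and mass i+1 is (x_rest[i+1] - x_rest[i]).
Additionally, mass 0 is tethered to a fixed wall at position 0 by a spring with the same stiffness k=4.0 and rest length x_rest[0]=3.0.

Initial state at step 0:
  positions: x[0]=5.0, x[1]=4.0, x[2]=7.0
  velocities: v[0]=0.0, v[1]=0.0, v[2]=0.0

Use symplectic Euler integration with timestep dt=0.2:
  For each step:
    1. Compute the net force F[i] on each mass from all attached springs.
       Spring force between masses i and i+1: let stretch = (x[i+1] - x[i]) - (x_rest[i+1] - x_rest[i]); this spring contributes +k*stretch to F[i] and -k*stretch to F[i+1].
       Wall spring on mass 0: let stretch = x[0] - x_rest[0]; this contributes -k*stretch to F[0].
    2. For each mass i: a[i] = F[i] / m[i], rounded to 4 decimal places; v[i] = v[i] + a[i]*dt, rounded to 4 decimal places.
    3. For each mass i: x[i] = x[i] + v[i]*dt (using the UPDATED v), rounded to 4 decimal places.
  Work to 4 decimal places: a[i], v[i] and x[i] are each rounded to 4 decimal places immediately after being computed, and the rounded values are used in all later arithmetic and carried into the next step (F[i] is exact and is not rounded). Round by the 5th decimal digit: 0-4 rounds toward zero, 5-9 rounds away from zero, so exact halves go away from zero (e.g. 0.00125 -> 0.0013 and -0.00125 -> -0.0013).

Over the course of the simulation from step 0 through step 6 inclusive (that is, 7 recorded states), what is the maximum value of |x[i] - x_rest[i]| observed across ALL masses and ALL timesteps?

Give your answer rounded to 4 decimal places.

Step 0: x=[5.0000 4.0000 7.0000] v=[0.0000 0.0000 0.0000]
Step 1: x=[4.0400 4.6400 7.0000] v=[-4.8000 3.2000 0.0000]
Step 2: x=[2.5296 5.5616 7.1024] v=[-7.5520 4.6080 0.5120]
Step 3: x=[1.0996 6.2446 7.4383] v=[-7.1501 3.4150 1.6794]
Step 4: x=[0.3168 6.2954 8.0632] v=[-3.9138 0.2540 3.1244]
Step 5: x=[0.4399 5.6725 8.8852] v=[0.6156 -3.1146 4.1102]
Step 6: x=[1.3299 4.7264 9.6732] v=[4.4498 -4.7305 3.9400]
Max displacement = 2.6832

Answer: 2.6832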